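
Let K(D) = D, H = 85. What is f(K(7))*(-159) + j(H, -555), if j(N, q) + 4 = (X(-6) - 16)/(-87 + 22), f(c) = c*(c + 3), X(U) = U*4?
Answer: -144734/13 ≈ -11133.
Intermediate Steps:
X(U) = 4*U
f(c) = c*(3 + c)
j(N, q) = -44/13 (j(N, q) = -4 + (4*(-6) - 16)/(-87 + 22) = -4 + (-24 - 16)/(-65) = -4 - 40*(-1/65) = -4 + 8/13 = -44/13)
f(K(7))*(-159) + j(H, -555) = (7*(3 + 7))*(-159) - 44/13 = (7*10)*(-159) - 44/13 = 70*(-159) - 44/13 = -11130 - 44/13 = -144734/13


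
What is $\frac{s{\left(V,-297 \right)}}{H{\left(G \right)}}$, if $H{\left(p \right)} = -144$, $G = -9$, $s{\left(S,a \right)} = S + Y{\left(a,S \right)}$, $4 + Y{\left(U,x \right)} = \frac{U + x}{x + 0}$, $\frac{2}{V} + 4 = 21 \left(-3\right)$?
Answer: $- \frac{1332827}{19296} \approx -69.073$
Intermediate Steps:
$V = - \frac{2}{67}$ ($V = \frac{2}{-4 + 21 \left(-3\right)} = \frac{2}{-4 - 63} = \frac{2}{-67} = 2 \left(- \frac{1}{67}\right) = - \frac{2}{67} \approx -0.029851$)
$Y{\left(U,x \right)} = -4 + \frac{U + x}{x}$ ($Y{\left(U,x \right)} = -4 + \frac{U + x}{x + 0} = -4 + \frac{U + x}{x}$)
$s{\left(S,a \right)} = -3 + S + \frac{a}{S}$ ($s{\left(S,a \right)} = S - \left(3 - \frac{a}{S}\right) = -3 + S + \frac{a}{S}$)
$\frac{s{\left(V,-297 \right)}}{H{\left(G \right)}} = \frac{-3 - \frac{2}{67} - \frac{297}{- \frac{2}{67}}}{-144} = \left(-3 - \frac{2}{67} - - \frac{19899}{2}\right) \left(- \frac{1}{144}\right) = \left(-3 - \frac{2}{67} + \frac{19899}{2}\right) \left(- \frac{1}{144}\right) = \frac{1332827}{134} \left(- \frac{1}{144}\right) = - \frac{1332827}{19296}$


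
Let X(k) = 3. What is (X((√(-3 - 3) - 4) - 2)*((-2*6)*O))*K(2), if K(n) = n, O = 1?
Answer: -72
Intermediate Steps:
(X((√(-3 - 3) - 4) - 2)*((-2*6)*O))*K(2) = (3*(-2*6*1))*2 = (3*(-12*1))*2 = (3*(-12))*2 = -36*2 = -72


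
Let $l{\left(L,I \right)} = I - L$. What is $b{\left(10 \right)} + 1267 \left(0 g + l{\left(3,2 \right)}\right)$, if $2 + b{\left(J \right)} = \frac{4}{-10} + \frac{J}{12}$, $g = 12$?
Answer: $- \frac{38057}{30} \approx -1268.6$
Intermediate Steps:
$b{\left(J \right)} = - \frac{12}{5} + \frac{J}{12}$ ($b{\left(J \right)} = -2 + \left(\frac{4}{-10} + \frac{J}{12}\right) = -2 + \left(4 \left(- \frac{1}{10}\right) + J \frac{1}{12}\right) = -2 + \left(- \frac{2}{5} + \frac{J}{12}\right) = - \frac{12}{5} + \frac{J}{12}$)
$b{\left(10 \right)} + 1267 \left(0 g + l{\left(3,2 \right)}\right) = \left(- \frac{12}{5} + \frac{1}{12} \cdot 10\right) + 1267 \left(0 \cdot 12 + \left(2 - 3\right)\right) = \left(- \frac{12}{5} + \frac{5}{6}\right) + 1267 \left(0 + \left(2 - 3\right)\right) = - \frac{47}{30} + 1267 \left(0 - 1\right) = - \frac{47}{30} + 1267 \left(-1\right) = - \frac{47}{30} - 1267 = - \frac{38057}{30}$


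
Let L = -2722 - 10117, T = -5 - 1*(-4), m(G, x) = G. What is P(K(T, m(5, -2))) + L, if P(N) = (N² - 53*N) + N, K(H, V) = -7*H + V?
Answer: -13319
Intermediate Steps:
T = -1 (T = -5 + 4 = -1)
K(H, V) = V - 7*H
P(N) = N² - 52*N
L = -12839
P(K(T, m(5, -2))) + L = (5 - 7*(-1))*(-52 + (5 - 7*(-1))) - 12839 = (5 + 7)*(-52 + (5 + 7)) - 12839 = 12*(-52 + 12) - 12839 = 12*(-40) - 12839 = -480 - 12839 = -13319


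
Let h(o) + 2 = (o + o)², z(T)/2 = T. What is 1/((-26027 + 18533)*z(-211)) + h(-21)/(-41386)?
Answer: -2786113615/65440950324 ≈ -0.042574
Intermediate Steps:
z(T) = 2*T
h(o) = -2 + 4*o² (h(o) = -2 + (o + o)² = -2 + (2*o)² = -2 + 4*o²)
1/((-26027 + 18533)*z(-211)) + h(-21)/(-41386) = 1/((-26027 + 18533)*((2*(-211)))) + (-2 + 4*(-21)²)/(-41386) = 1/(-7494*(-422)) + (-2 + 4*441)*(-1/41386) = -1/7494*(-1/422) + (-2 + 1764)*(-1/41386) = 1/3162468 + 1762*(-1/41386) = 1/3162468 - 881/20693 = -2786113615/65440950324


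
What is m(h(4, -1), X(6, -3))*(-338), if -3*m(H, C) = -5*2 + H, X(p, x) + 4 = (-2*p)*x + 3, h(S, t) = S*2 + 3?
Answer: 338/3 ≈ 112.67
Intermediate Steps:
h(S, t) = 3 + 2*S (h(S, t) = 2*S + 3 = 3 + 2*S)
X(p, x) = -1 - 2*p*x (X(p, x) = -4 + ((-2*p)*x + 3) = -4 + (-2*p*x + 3) = -4 + (3 - 2*p*x) = -1 - 2*p*x)
m(H, C) = 10/3 - H/3 (m(H, C) = -(-5*2 + H)/3 = -(-10 + H)/3 = 10/3 - H/3)
m(h(4, -1), X(6, -3))*(-338) = (10/3 - (3 + 2*4)/3)*(-338) = (10/3 - (3 + 8)/3)*(-338) = (10/3 - ⅓*11)*(-338) = (10/3 - 11/3)*(-338) = -⅓*(-338) = 338/3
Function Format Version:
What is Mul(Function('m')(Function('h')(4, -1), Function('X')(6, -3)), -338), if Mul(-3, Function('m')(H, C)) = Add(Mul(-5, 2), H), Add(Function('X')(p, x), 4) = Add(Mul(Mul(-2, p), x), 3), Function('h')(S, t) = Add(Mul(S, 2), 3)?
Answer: Rational(338, 3) ≈ 112.67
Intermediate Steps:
Function('h')(S, t) = Add(3, Mul(2, S)) (Function('h')(S, t) = Add(Mul(2, S), 3) = Add(3, Mul(2, S)))
Function('X')(p, x) = Add(-1, Mul(-2, p, x)) (Function('X')(p, x) = Add(-4, Add(Mul(Mul(-2, p), x), 3)) = Add(-4, Add(Mul(-2, p, x), 3)) = Add(-4, Add(3, Mul(-2, p, x))) = Add(-1, Mul(-2, p, x)))
Function('m')(H, C) = Add(Rational(10, 3), Mul(Rational(-1, 3), H)) (Function('m')(H, C) = Mul(Rational(-1, 3), Add(Mul(-5, 2), H)) = Mul(Rational(-1, 3), Add(-10, H)) = Add(Rational(10, 3), Mul(Rational(-1, 3), H)))
Mul(Function('m')(Function('h')(4, -1), Function('X')(6, -3)), -338) = Mul(Add(Rational(10, 3), Mul(Rational(-1, 3), Add(3, Mul(2, 4)))), -338) = Mul(Add(Rational(10, 3), Mul(Rational(-1, 3), Add(3, 8))), -338) = Mul(Add(Rational(10, 3), Mul(Rational(-1, 3), 11)), -338) = Mul(Add(Rational(10, 3), Rational(-11, 3)), -338) = Mul(Rational(-1, 3), -338) = Rational(338, 3)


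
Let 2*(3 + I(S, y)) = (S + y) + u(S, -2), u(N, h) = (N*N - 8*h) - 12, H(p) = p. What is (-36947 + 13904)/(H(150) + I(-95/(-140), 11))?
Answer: -36131424/243149 ≈ -148.60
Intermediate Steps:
u(N, h) = -12 + N² - 8*h (u(N, h) = (N² - 8*h) - 12 = -12 + N² - 8*h)
I(S, y) = -1 + S/2 + y/2 + S²/2 (I(S, y) = -3 + ((S + y) + (-12 + S² - 8*(-2)))/2 = -3 + ((S + y) + (-12 + S² + 16))/2 = -3 + ((S + y) + (4 + S²))/2 = -3 + (4 + S + y + S²)/2 = -3 + (2 + S/2 + y/2 + S²/2) = -1 + S/2 + y/2 + S²/2)
(-36947 + 13904)/(H(150) + I(-95/(-140), 11)) = (-36947 + 13904)/(150 + (-1 + (-95/(-140))/2 + (½)*11 + (-95/(-140))²/2)) = -23043/(150 + (-1 + (-95*(-1/140))/2 + 11/2 + (-95*(-1/140))²/2)) = -23043/(150 + (-1 + (½)*(19/28) + 11/2 + (19/28)²/2)) = -23043/(150 + (-1 + 19/56 + 11/2 + (½)*(361/784))) = -23043/(150 + (-1 + 19/56 + 11/2 + 361/1568)) = -23043/(150 + 7949/1568) = -23043/243149/1568 = -23043*1568/243149 = -36131424/243149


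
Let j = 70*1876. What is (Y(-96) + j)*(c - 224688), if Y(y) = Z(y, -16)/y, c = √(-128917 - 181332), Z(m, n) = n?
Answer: -29506065608 + 438871997*I/6 ≈ -2.9506e+10 + 7.3145e+7*I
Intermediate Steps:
j = 131320
c = 557*I (c = √(-310249) = 557*I ≈ 557.0*I)
Y(y) = -16/y
(Y(-96) + j)*(c - 224688) = (-16/(-96) + 131320)*(557*I - 224688) = (-16*(-1/96) + 131320)*(-224688 + 557*I) = (⅙ + 131320)*(-224688 + 557*I) = 787921*(-224688 + 557*I)/6 = -29506065608 + 438871997*I/6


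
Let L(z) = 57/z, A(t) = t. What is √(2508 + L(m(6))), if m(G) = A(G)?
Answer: √10070/2 ≈ 50.175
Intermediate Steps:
m(G) = G
√(2508 + L(m(6))) = √(2508 + 57/6) = √(2508 + 57*(⅙)) = √(2508 + 19/2) = √(5035/2) = √10070/2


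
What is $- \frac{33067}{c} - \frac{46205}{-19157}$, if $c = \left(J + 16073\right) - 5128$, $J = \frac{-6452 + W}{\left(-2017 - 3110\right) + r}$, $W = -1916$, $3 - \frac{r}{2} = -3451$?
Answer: $- \frac{227910807554}{373267957289} \approx -0.61058$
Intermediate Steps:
$r = 6908$ ($r = 6 - -6902 = 6 + 6902 = 6908$)
$J = - \frac{8368}{1781}$ ($J = \frac{-6452 - 1916}{\left(-2017 - 3110\right) + 6908} = - \frac{8368}{\left(-2017 - 3110\right) + 6908} = - \frac{8368}{-5127 + 6908} = - \frac{8368}{1781} \approx -4.6985$)
$c = \frac{19484677}{1781}$ ($c = \left(- \frac{8368}{1781} + 16073\right) - 5128 = \frac{28617645}{1781} - 5128 = \frac{19484677}{1781} \approx 10940.0$)
$- \frac{33067}{c} - \frac{46205}{-19157} = - \frac{33067}{\frac{19484677}{1781}} - \frac{46205}{-19157} = \left(-33067\right) \frac{1781}{19484677} - - \frac{46205}{19157} = - \frac{58892327}{19484677} + \frac{46205}{19157} = - \frac{227910807554}{373267957289}$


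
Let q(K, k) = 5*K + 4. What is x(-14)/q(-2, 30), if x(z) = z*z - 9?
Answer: -187/6 ≈ -31.167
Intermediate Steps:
q(K, k) = 4 + 5*K
x(z) = -9 + z² (x(z) = z² - 9 = -9 + z²)
x(-14)/q(-2, 30) = (-9 + (-14)²)/(4 + 5*(-2)) = (-9 + 196)/(4 - 10) = 187/(-6) = 187*(-⅙) = -187/6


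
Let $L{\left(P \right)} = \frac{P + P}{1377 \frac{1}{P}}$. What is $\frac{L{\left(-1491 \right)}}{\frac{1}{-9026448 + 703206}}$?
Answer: $- \frac{1370610455452}{51} \approx -2.6875 \cdot 10^{10}$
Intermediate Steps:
$L{\left(P \right)} = \frac{2 P^{2}}{1377}$ ($L{\left(P \right)} = 2 P \frac{P}{1377} = \frac{2 P^{2}}{1377}$)
$\frac{L{\left(-1491 \right)}}{\frac{1}{-9026448 + 703206}} = \frac{\frac{2}{1377} \left(-1491\right)^{2}}{\frac{1}{-9026448 + 703206}} = \frac{\frac{2}{1377} \cdot 2223081}{\frac{1}{-8323242}} = \frac{494018}{153 \left(- \frac{1}{8323242}\right)} = \frac{494018}{153} \left(-8323242\right) = - \frac{1370610455452}{51}$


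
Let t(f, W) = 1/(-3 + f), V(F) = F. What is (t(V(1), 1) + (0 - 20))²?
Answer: 1681/4 ≈ 420.25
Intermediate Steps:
(t(V(1), 1) + (0 - 20))² = (1/(-3 + 1) + (0 - 20))² = (1/(-2) - 20)² = (-½ - 20)² = (-41/2)² = 1681/4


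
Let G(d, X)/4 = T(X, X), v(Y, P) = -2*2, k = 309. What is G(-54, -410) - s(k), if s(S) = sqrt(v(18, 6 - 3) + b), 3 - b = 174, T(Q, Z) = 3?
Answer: 12 - 5*I*sqrt(7) ≈ 12.0 - 13.229*I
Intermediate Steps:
v(Y, P) = -4
b = -171 (b = 3 - 1*174 = 3 - 174 = -171)
G(d, X) = 12 (G(d, X) = 4*3 = 12)
s(S) = 5*I*sqrt(7) (s(S) = sqrt(-4 - 171) = sqrt(-175) = 5*I*sqrt(7))
G(-54, -410) - s(k) = 12 - 5*I*sqrt(7)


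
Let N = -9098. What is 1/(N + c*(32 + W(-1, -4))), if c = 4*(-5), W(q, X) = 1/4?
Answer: -1/9743 ≈ -0.00010264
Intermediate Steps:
W(q, X) = 1/4
c = -20
1/(N + c*(32 + W(-1, -4))) = 1/(-9098 - 20*(32 + 1/4)) = 1/(-9098 - 20*129/4) = 1/(-9098 - 645) = 1/(-9743) = -1/9743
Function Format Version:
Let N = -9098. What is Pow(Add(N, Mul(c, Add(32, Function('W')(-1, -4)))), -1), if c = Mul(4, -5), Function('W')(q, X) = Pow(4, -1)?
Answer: Rational(-1, 9743) ≈ -0.00010264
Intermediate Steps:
Function('W')(q, X) = Rational(1, 4)
c = -20
Pow(Add(N, Mul(c, Add(32, Function('W')(-1, -4)))), -1) = Pow(Add(-9098, Mul(-20, Add(32, Rational(1, 4)))), -1) = Pow(Add(-9098, Mul(-20, Rational(129, 4))), -1) = Pow(Add(-9098, -645), -1) = Pow(-9743, -1) = Rational(-1, 9743)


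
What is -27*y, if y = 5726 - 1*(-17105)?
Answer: -616437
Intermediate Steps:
y = 22831 (y = 5726 + 17105 = 22831)
-27*y = -27*22831 = -616437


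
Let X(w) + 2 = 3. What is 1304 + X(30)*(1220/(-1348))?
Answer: 439143/337 ≈ 1303.1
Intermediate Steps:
X(w) = 1 (X(w) = -2 + 3 = 1)
1304 + X(30)*(1220/(-1348)) = 1304 + 1*(1220/(-1348)) = 1304 + 1*(1220*(-1/1348)) = 1304 + 1*(-305/337) = 1304 - 305/337 = 439143/337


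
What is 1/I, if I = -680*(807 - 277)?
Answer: -1/360400 ≈ -2.7747e-6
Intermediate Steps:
I = -360400 (I = -680*530 = -360400)
1/I = 1/(-360400) = -1/360400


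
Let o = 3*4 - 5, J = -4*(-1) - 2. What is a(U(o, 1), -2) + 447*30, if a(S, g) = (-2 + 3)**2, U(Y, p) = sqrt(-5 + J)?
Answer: 13411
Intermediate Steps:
J = 2 (J = 4 - 2 = 2)
o = 7 (o = 12 - 5 = 7)
U(Y, p) = I*sqrt(3) (U(Y, p) = sqrt(-5 + 2) = sqrt(-3) = I*sqrt(3))
a(S, g) = 1 (a(S, g) = 1**2 = 1)
a(U(o, 1), -2) + 447*30 = 1 + 447*30 = 1 + 13410 = 13411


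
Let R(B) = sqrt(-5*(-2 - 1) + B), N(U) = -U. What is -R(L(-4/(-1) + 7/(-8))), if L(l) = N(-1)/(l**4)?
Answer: -sqrt(5863471)/625 ≈ -3.8743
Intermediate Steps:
L(l) = l**(-4) (L(l) = (-1*(-1))/(l**4) = 1/l**4 = l**(-4))
R(B) = sqrt(15 + B) (R(B) = sqrt(-5*(-3) + B) = sqrt(15 + B))
-R(L(-4/(-1) + 7/(-8))) = -sqrt(15 + (-4/(-1) + 7/(-8))**(-4)) = -sqrt(15 + (-4*(-1) + 7*(-1/8))**(-4)) = -sqrt(15 + (4 - 7/8)**(-4)) = -sqrt(15 + (25/8)**(-4)) = -sqrt(15 + 4096/390625) = -sqrt(5863471/390625) = -sqrt(5863471)/625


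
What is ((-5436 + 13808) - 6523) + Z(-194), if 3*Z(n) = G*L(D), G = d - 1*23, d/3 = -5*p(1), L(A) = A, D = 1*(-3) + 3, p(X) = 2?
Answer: 1849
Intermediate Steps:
D = 0 (D = -3 + 3 = 0)
d = -30 (d = 3*(-5*2) = 3*(-10) = -30)
G = -53 (G = -30 - 1*23 = -30 - 23 = -53)
Z(n) = 0 (Z(n) = (-53*0)/3 = (⅓)*0 = 0)
((-5436 + 13808) - 6523) + Z(-194) = ((-5436 + 13808) - 6523) + 0 = (8372 - 6523) + 0 = 1849 + 0 = 1849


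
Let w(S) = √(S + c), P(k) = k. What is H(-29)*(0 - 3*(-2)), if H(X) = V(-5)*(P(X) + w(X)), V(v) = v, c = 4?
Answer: 870 - 150*I ≈ 870.0 - 150.0*I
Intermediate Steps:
w(S) = √(4 + S) (w(S) = √(S + 4) = √(4 + S))
H(X) = -5*X - 5*√(4 + X) (H(X) = -5*(X + √(4 + X)) = -5*X - 5*√(4 + X))
H(-29)*(0 - 3*(-2)) = (-5*(-29) - 5*√(4 - 29))*(0 - 3*(-2)) = (145 - 25*I)*(0 + 6) = (145 - 25*I)*6 = 870 - 150*I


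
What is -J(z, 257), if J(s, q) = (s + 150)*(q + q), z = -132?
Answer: -9252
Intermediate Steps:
J(s, q) = 2*q*(150 + s) (J(s, q) = (150 + s)*(2*q) = 2*q*(150 + s))
-J(z, 257) = -2*257*(150 - 132) = -2*257*18 = -1*9252 = -9252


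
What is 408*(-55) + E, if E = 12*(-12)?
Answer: -22584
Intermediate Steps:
E = -144
408*(-55) + E = 408*(-55) - 144 = -22440 - 144 = -22584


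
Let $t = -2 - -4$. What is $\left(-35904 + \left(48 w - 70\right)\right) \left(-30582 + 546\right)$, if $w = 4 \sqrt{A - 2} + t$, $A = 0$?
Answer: $1077631608 - 5766912 i \sqrt{2} \approx 1.0776 \cdot 10^{9} - 8.1556 \cdot 10^{6} i$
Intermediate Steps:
$t = 2$ ($t = -2 + 4 = 2$)
$w = 2 + 4 i \sqrt{2}$ ($w = 4 \sqrt{0 - 2} + 2 = 4 \sqrt{-2} + 2 = 4 i \sqrt{2} + 2 = 2 + 4 i \sqrt{2} \approx 2.0 + 5.6569 i$)
$\left(-35904 + \left(48 w - 70\right)\right) \left(-30582 + 546\right) = \left(-35904 - \left(70 - 48 \left(2 + 4 i \sqrt{2}\right)\right)\right) \left(-30582 + 546\right) = \left(-35904 - \left(-26 - 192 i \sqrt{2}\right)\right) \left(-30036\right) = \left(-35904 + \left(26 + 192 i \sqrt{2}\right)\right) \left(-30036\right) = \left(-35878 + 192 i \sqrt{2}\right) \left(-30036\right) = 1077631608 - 5766912 i \sqrt{2}$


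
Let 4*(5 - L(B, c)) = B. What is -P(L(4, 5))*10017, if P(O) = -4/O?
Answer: 10017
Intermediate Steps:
L(B, c) = 5 - B/4
-P(L(4, 5))*10017 = -(-4/(5 - ¼*4))*10017 = -(-4/(5 - 1))*10017 = -(-4/4)*10017 = -(-4*¼)*10017 = -(-1)*10017 = -1*(-10017) = 10017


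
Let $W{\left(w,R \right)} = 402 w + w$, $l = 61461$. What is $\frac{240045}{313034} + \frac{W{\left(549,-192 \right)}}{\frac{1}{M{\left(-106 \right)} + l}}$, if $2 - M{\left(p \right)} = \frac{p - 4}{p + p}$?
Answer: $\frac{112804094385895731}{8295401} \approx 1.3598 \cdot 10^{10}$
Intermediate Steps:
$M{\left(p \right)} = 2 - \frac{-4 + p}{2 p}$ ($M{\left(p \right)} = 2 - \frac{p - 4}{p + p} = 2 - \frac{-4 + p}{2 p}$)
$W{\left(w,R \right)} = 403 w$
$\frac{240045}{313034} + \frac{W{\left(549,-192 \right)}}{\frac{1}{M{\left(-106 \right)} + l}} = \frac{240045}{313034} + \frac{403 \cdot 549}{\frac{1}{\left(\frac{3}{2} + \frac{2}{-106}\right) + 61461}} = 240045 \cdot \frac{1}{313034} + \frac{221247}{\frac{1}{\left(\frac{3}{2} + 2 \left(- \frac{1}{106}\right)\right) + 61461}} = \frac{240045}{313034} + \frac{221247}{\frac{1}{\left(\frac{3}{2} - \frac{1}{53}\right) + 61461}} = \frac{240045}{313034} + \frac{221247}{\frac{1}{\frac{157}{106} + 61461}} = \frac{240045}{313034} + \frac{221247}{\frac{1}{\frac{6515023}{106}}} = \frac{240045}{313034} + \frac{221247}{\frac{106}{6515023}} = \frac{240045}{313034} + 221247 \cdot \frac{6515023}{106} = \frac{240045}{313034} + \frac{1441429293681}{106} = \frac{112804094385895731}{8295401}$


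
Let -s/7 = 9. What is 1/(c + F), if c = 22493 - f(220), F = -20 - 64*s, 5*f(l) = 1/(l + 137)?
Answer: 1785/47311424 ≈ 3.7729e-5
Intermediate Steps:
s = -63 (s = -7*9 = -63)
f(l) = 1/(5*(137 + l)) (f(l) = 1/(5*(l + 137)) = 1/(5*(137 + l)))
F = 4012 (F = -20 - 64*(-63) = -20 + 4032 = 4012)
c = 40150004/1785 (c = 22493 - 1/(5*(137 + 220)) = 22493 - 1/(5*357) = 22493 - 1*1/1785 = 22493 - 1/1785 = 40150004/1785 ≈ 22493.)
1/(c + F) = 1/(40150004/1785 + 4012) = 1/(47311424/1785) = 1785/47311424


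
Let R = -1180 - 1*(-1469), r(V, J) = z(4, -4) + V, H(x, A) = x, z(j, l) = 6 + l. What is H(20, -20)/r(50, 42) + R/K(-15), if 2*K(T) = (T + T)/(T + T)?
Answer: 7519/13 ≈ 578.38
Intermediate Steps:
K(T) = ½ (K(T) = ((T + T)/(T + T))/2 = ((2*T)/((2*T)))/2 = ((2*T)*(1/(2*T)))/2 = (½)*1 = ½)
r(V, J) = 2 + V (r(V, J) = (6 - 4) + V = 2 + V)
R = 289 (R = -1180 + 1469 = 289)
H(20, -20)/r(50, 42) + R/K(-15) = 20/(2 + 50) + 289/(½) = 20/52 + 289*2 = 20*(1/52) + 578 = 5/13 + 578 = 7519/13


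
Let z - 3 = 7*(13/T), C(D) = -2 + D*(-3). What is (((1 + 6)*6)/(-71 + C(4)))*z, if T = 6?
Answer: -763/85 ≈ -8.9765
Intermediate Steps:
C(D) = -2 - 3*D
z = 109/6 (z = 3 + 7*(13/6) = 3 + 91/6 = 109/6 ≈ 18.167)
(((1 + 6)*6)/(-71 + C(4)))*z = (((1 + 6)*6)/(-71 + (-2 - 3*4)))*(109/6) = ((7*6)/(-71 + (-2 - 12)))*(109/6) = (42/(-71 - 14))*(109/6) = (42/(-85))*(109/6) = (42*(-1/85))*(109/6) = -42/85*109/6 = -763/85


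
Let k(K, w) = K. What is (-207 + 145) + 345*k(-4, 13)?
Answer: -1442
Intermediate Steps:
(-207 + 145) + 345*k(-4, 13) = (-207 + 145) + 345*(-4) = -62 - 1380 = -1442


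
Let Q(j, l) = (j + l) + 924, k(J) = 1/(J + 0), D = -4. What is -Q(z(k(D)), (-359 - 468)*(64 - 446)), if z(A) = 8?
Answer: -316846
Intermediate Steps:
k(J) = 1/J
Q(j, l) = 924 + j + l
-Q(z(k(D)), (-359 - 468)*(64 - 446)) = -(924 + 8 + (-359 - 468)*(64 - 446)) = -(924 + 8 - 827*(-382)) = -(924 + 8 + 315914) = -1*316846 = -316846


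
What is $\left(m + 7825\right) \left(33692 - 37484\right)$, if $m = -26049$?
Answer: $69105408$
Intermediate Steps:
$\left(m + 7825\right) \left(33692 - 37484\right) = \left(-26049 + 7825\right) \left(33692 - 37484\right) = \left(-18224\right) \left(-3792\right) = 69105408$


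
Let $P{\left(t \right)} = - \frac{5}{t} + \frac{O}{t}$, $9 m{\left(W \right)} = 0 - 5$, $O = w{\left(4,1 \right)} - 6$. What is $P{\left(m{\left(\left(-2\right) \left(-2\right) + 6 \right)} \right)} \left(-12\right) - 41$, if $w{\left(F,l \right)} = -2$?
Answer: $- \frac{1609}{5} \approx -321.8$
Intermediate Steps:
$O = -8$ ($O = -2 - 6 = -8$)
$m{\left(W \right)} = - \frac{5}{9}$ ($m{\left(W \right)} = \frac{0 - 5}{9} = \frac{1}{9} \left(-5\right) = - \frac{5}{9}$)
$P{\left(t \right)} = - \frac{13}{t}$ ($P{\left(t \right)} = - \frac{5}{t} - \frac{8}{t} = - \frac{13}{t}$)
$P{\left(m{\left(\left(-2\right) \left(-2\right) + 6 \right)} \right)} \left(-12\right) - 41 = - \frac{13}{- \frac{5}{9}} \left(-12\right) - 41 = \left(-13\right) \left(- \frac{9}{5}\right) \left(-12\right) - 41 = \frac{117}{5} \left(-12\right) - 41 = - \frac{1404}{5} - 41 = - \frac{1609}{5}$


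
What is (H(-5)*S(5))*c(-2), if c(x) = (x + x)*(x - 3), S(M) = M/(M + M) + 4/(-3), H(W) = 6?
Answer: -100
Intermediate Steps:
S(M) = -5/6 (S(M) = M/((2*M)) + 4*(-1/3) = M*(1/(2*M)) - 4/3 = 1/2 - 4/3 = -5/6)
c(x) = 2*x*(-3 + x) (c(x) = (2*x)*(-3 + x) = 2*x*(-3 + x))
(H(-5)*S(5))*c(-2) = (6*(-5/6))*(2*(-2)*(-3 - 2)) = -10*(-2)*(-5) = -5*20 = -100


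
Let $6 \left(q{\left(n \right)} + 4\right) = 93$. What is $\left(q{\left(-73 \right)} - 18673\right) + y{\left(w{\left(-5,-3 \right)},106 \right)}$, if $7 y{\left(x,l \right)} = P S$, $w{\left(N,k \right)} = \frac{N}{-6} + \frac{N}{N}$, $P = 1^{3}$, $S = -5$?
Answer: $- \frac{261271}{14} \approx -18662.0$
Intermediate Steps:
$P = 1$
$w{\left(N,k \right)} = 1 - \frac{N}{6}$ ($w{\left(N,k \right)} = N \left(- \frac{1}{6}\right) + 1 = - \frac{N}{6} + 1 = 1 - \frac{N}{6}$)
$y{\left(x,l \right)} = - \frac{5}{7}$ ($y{\left(x,l \right)} = \frac{1 \left(-5\right)}{7} = \frac{1}{7} \left(-5\right) = - \frac{5}{7}$)
$q{\left(n \right)} = \frac{23}{2}$ ($q{\left(n \right)} = -4 + \frac{1}{6} \cdot 93 = -4 + \frac{31}{2} = \frac{23}{2}$)
$\left(q{\left(-73 \right)} - 18673\right) + y{\left(w{\left(-5,-3 \right)},106 \right)} = \left(\frac{23}{2} - 18673\right) - \frac{5}{7} = - \frac{37323}{2} - \frac{5}{7} = - \frac{261271}{14}$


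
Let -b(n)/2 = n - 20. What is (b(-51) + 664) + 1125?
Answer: 1931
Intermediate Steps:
b(n) = 40 - 2*n (b(n) = -2*(n - 20) = -2*(-20 + n) = 40 - 2*n)
(b(-51) + 664) + 1125 = ((40 - 2*(-51)) + 664) + 1125 = ((40 + 102) + 664) + 1125 = (142 + 664) + 1125 = 806 + 1125 = 1931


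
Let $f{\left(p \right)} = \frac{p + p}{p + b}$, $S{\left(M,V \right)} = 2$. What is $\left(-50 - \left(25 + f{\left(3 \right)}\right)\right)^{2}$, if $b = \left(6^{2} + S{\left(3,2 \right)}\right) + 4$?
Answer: $\frac{1270129}{225} \approx 5645.0$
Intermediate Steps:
$b = 42$ ($b = \left(6^{2} + 2\right) + 4 = \left(36 + 2\right) + 4 = 38 + 4 = 42$)
$f{\left(p \right)} = \frac{2 p}{42 + p}$ ($f{\left(p \right)} = \frac{p + p}{p + 42} = \frac{2 p}{42 + p}$)
$\left(-50 - \left(25 + f{\left(3 \right)}\right)\right)^{2} = \left(-50 - \left(25 + 2 \cdot 3 \frac{1}{42 + 3}\right)\right)^{2} = \left(-50 - \left(25 + 2 \cdot 3 \cdot \frac{1}{45}\right)\right)^{2} = \left(-50 - \frac{377}{15}\right)^{2} = \left(- \frac{1127}{15}\right)^{2} = \frac{1270129}{225}$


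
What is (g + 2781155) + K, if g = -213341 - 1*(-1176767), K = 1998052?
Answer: 5742633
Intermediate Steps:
g = 963426 (g = -213341 + 1176767 = 963426)
(g + 2781155) + K = (963426 + 2781155) + 1998052 = 3744581 + 1998052 = 5742633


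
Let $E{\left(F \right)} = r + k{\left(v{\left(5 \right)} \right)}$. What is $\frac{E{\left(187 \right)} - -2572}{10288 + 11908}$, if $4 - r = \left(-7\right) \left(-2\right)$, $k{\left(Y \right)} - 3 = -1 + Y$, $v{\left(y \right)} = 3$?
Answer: $\frac{2567}{22196} \approx 0.11565$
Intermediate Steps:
$k{\left(Y \right)} = 2 + Y$ ($k{\left(Y \right)} = 3 + \left(-1 + Y\right) = 2 + Y$)
$r = -10$ ($r = 4 - \left(-7\right) \left(-2\right) = 4 - 14 = -10$)
$E{\left(F \right)} = -5$ ($E{\left(F \right)} = -10 + \left(2 + 3\right) = -10 + 5 = -5$)
$\frac{E{\left(187 \right)} - -2572}{10288 + 11908} = \frac{-5 - -2572}{10288 + 11908} = \frac{-5 + \left(-11564 + 14136\right)}{22196} = \left(-5 + 2572\right) \frac{1}{22196} = 2567 \cdot \frac{1}{22196} = \frac{2567}{22196}$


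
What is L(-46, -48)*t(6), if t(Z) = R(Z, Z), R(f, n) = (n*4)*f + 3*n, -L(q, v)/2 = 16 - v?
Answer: -20736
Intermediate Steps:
L(q, v) = -32 + 2*v (L(q, v) = -2*(16 - v) = -32 + 2*v)
R(f, n) = 3*n + 4*f*n (R(f, n) = (4*n)*f + 3*n = 4*f*n + 3*n = 3*n + 4*f*n)
t(Z) = Z*(3 + 4*Z)
L(-46, -48)*t(6) = (-32 + 2*(-48))*(6*(3 + 4*6)) = (-32 - 96)*(6*(3 + 24)) = -768*27 = -128*162 = -20736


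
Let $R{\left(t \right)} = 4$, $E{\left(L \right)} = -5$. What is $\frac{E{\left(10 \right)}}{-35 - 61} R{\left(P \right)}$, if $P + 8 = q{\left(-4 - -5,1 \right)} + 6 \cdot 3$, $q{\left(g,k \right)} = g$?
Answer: $\frac{5}{24} \approx 0.20833$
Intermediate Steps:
$P = 11$ ($P = -8 + \left(\left(-4 - -5\right) + 6 \cdot 3\right) = -8 + \left(\left(-4 + 5\right) + 18\right) = -8 + \left(1 + 18\right) = -8 + 19 = 11$)
$\frac{E{\left(10 \right)}}{-35 - 61} R{\left(P \right)} = - \frac{5}{-35 - 61} \cdot 4 = - \frac{5}{-96} \cdot 4 = \left(-5\right) \left(- \frac{1}{96}\right) 4 = \frac{5}{96} \cdot 4 = \frac{5}{24}$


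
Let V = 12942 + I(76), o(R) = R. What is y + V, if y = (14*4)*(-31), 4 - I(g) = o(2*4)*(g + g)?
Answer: 9994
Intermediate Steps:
I(g) = 4 - 16*g (I(g) = 4 - 2*4*(g + g) = 4 - 8*2*g = 4 - 16*g)
V = 11730 (V = 12942 + (4 - 16*76) = 12942 + (4 - 1216) = 12942 - 1212 = 11730)
y = -1736 (y = 56*(-31) = -1736)
y + V = -1736 + 11730 = 9994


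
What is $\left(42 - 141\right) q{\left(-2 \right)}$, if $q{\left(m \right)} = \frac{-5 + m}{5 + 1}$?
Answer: $\frac{231}{2} \approx 115.5$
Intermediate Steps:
$q{\left(m \right)} = - \frac{5}{6} + \frac{m}{6}$ ($q{\left(m \right)} = \frac{-5 + m}{6} = \left(-5 + m\right) \frac{1}{6} = - \frac{5}{6} + \frac{m}{6}$)
$\left(42 - 141\right) q{\left(-2 \right)} = \left(42 - 141\right) \left(- \frac{5}{6} + \frac{1}{6} \left(-2\right)\right) = - 99 \left(- \frac{5}{6} - \frac{1}{3}\right) = \left(-99\right) \left(- \frac{7}{6}\right) = \frac{231}{2}$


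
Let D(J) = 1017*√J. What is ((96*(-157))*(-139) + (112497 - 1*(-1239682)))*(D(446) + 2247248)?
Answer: 7746684091376 + 3505789179*√446 ≈ 7.8207e+12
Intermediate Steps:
((96*(-157))*(-139) + (112497 - 1*(-1239682)))*(D(446) + 2247248) = ((96*(-157))*(-139) + (112497 - 1*(-1239682)))*(1017*√446 + 2247248) = (-15072*(-139) + (112497 + 1239682))*(2247248 + 1017*√446) = (2095008 + 1352179)*(2247248 + 1017*√446) = 3447187*(2247248 + 1017*√446) = 7746684091376 + 3505789179*√446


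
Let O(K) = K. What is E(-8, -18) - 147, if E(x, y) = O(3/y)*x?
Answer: -437/3 ≈ -145.67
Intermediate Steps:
E(x, y) = 3*x/y (E(x, y) = (3/y)*x = 3*x/y)
E(-8, -18) - 147 = 3*(-8)/(-18) - 147 = 3*(-8)*(-1/18) - 147 = 4/3 - 147 = -437/3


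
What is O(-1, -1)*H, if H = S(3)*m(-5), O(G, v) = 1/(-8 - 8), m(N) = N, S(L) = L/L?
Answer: 5/16 ≈ 0.31250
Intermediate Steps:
S(L) = 1
O(G, v) = -1/16 (O(G, v) = 1/(-16) = -1/16)
H = -5 (H = 1*(-5) = -5)
O(-1, -1)*H = -1/16*(-5) = 5/16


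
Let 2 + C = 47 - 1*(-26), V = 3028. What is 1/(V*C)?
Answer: 1/214988 ≈ 4.6514e-6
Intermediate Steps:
C = 71 (C = -2 + (47 - 1*(-26)) = -2 + (47 + 26) = -2 + 73 = 71)
1/(V*C) = 1/(3028*71) = 1/214988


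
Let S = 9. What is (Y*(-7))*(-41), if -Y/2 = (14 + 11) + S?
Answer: -19516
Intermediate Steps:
Y = -68 (Y = -2*((14 + 11) + 9) = -2*(25 + 9) = -2*34 = -68)
(Y*(-7))*(-41) = -68*(-7)*(-41) = 476*(-41) = -19516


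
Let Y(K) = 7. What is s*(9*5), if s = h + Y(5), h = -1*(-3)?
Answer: 450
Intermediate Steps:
h = 3
s = 10 (s = 3 + 7 = 10)
s*(9*5) = 10*(9*5) = 10*45 = 450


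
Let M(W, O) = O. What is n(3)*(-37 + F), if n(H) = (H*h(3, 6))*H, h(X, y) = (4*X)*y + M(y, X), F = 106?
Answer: 46575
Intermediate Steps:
h(X, y) = X + 4*X*y (h(X, y) = (4*X)*y + X = 4*X*y + X = X + 4*X*y)
n(H) = 75*H² (n(H) = (H*(3*(1 + 4*6)))*H = (H*(3*(1 + 24)))*H = (H*(3*25))*H = (H*75)*H = (75*H)*H = 75*H²)
n(3)*(-37 + F) = (75*3²)*(-37 + 106) = (75*9)*69 = 675*69 = 46575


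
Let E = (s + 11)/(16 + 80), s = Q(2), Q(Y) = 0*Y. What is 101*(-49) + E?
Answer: -475093/96 ≈ -4948.9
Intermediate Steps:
Q(Y) = 0
s = 0
E = 11/96 (E = (0 + 11)/(16 + 80) = 11/96 ≈ 0.11458)
101*(-49) + E = 101*(-49) + 11/96 = -4949 + 11/96 = -475093/96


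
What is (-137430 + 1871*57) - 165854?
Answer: -196637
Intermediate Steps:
(-137430 + 1871*57) - 165854 = (-137430 + 106647) - 165854 = -30783 - 165854 = -196637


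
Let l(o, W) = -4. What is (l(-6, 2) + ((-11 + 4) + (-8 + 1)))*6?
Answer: -108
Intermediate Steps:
(l(-6, 2) + ((-11 + 4) + (-8 + 1)))*6 = (-4 + ((-11 + 4) + (-8 + 1)))*6 = (-4 + (-7 - 7))*6 = (-4 - 14)*6 = -18*6 = -108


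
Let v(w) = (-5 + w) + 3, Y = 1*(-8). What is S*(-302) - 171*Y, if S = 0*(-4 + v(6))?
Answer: 1368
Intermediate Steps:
Y = -8
v(w) = -2 + w
S = 0 (S = 0*(-4 + (-2 + 6)) = 0*(-4 + 4) = 0*0 = 0)
S*(-302) - 171*Y = 0*(-302) - 171*(-8) = 0 + 1368 = 1368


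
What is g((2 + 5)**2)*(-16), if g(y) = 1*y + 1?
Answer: -800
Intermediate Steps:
g(y) = 1 + y (g(y) = y + 1 = 1 + y)
g((2 + 5)**2)*(-16) = (1 + (2 + 5)**2)*(-16) = (1 + 7**2)*(-16) = (1 + 49)*(-16) = 50*(-16) = -800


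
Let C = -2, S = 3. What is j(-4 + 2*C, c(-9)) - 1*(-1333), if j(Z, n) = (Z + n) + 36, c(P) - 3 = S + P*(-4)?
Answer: 1403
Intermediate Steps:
c(P) = 6 - 4*P (c(P) = 3 + (3 + P*(-4)) = 3 + (3 - 4*P) = 6 - 4*P)
j(Z, n) = 36 + Z + n
j(-4 + 2*C, c(-9)) - 1*(-1333) = (36 + (-4 + 2*(-2)) + (6 - 4*(-9))) - 1*(-1333) = (36 + (-4 - 4) + (6 + 36)) + 1333 = (36 - 8 + 42) + 1333 = 70 + 1333 = 1403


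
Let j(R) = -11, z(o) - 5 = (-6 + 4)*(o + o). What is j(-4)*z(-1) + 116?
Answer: 17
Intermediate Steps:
z(o) = 5 - 4*o (z(o) = 5 + (-6 + 4)*(o + o) = 5 - 4*o)
j(-4)*z(-1) + 116 = -11*(5 - 4*(-1)) + 116 = -11*(5 + 4) + 116 = -11*9 + 116 = -99 + 116 = 17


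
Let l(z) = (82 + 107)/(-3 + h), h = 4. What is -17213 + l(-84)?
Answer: -17024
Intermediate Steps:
l(z) = 189 (l(z) = (82 + 107)/(-3 + 4) = 189/1 = 189*1 = 189)
-17213 + l(-84) = -17213 + 189 = -17024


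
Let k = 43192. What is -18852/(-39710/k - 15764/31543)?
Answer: 12842031943056/966725609 ≈ 13284.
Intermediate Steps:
-18852/(-39710/k - 15764/31543) = -18852/(-39710/43192 - 15764/31543) = -18852/(-39710*1/43192 - 15764*1/31543) = -18852/(-19855/21596 - 15764/31543) = -18852/(-966725609/681202628) = -18852*(-681202628/966725609) = 12842031943056/966725609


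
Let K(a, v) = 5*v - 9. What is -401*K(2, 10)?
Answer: -16441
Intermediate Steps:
K(a, v) = -9 + 5*v
-401*K(2, 10) = -401*(-9 + 5*10) = -401*(-9 + 50) = -401*41 = -16441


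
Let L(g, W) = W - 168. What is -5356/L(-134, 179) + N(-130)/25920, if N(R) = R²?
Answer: -6932081/14256 ≈ -486.26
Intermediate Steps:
L(g, W) = -168 + W
-5356/L(-134, 179) + N(-130)/25920 = -5356/(-168 + 179) + (-130)²/25920 = -5356/11 + 16900*(1/25920) = -5356*1/11 + 845/1296 = -5356/11 + 845/1296 = -6932081/14256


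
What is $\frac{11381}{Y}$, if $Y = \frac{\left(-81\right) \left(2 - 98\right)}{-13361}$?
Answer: $- \frac{152061541}{7776} \approx -19555.0$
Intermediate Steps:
$Y = - \frac{7776}{13361}$ ($Y = \left(-81\right) \left(-96\right) \left(- \frac{1}{13361}\right) = 7776 \left(- \frac{1}{13361}\right) = - \frac{7776}{13361} \approx -0.58199$)
$\frac{11381}{Y} = \frac{11381}{- \frac{7776}{13361}} = 11381 \left(- \frac{13361}{7776}\right) = - \frac{152061541}{7776}$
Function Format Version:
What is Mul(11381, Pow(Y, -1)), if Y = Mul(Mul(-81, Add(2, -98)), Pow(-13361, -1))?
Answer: Rational(-152061541, 7776) ≈ -19555.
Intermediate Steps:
Y = Rational(-7776, 13361) (Y = Mul(Mul(-81, -96), Rational(-1, 13361)) = Mul(7776, Rational(-1, 13361)) = Rational(-7776, 13361) ≈ -0.58199)
Mul(11381, Pow(Y, -1)) = Mul(11381, Pow(Rational(-7776, 13361), -1)) = Mul(11381, Rational(-13361, 7776)) = Rational(-152061541, 7776)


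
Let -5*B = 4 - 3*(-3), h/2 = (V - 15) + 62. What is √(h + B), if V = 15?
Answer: √3035/5 ≈ 11.018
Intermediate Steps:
h = 124 (h = 2*((15 - 15) + 62) = 2*(0 + 62) = 2*62 = 124)
B = -13/5 (B = -(4 - 3*(-3))/5 = -(4 + 9)/5 = -⅕*13 = -13/5 ≈ -2.6000)
√(h + B) = √(124 - 13/5) = √(607/5) = √3035/5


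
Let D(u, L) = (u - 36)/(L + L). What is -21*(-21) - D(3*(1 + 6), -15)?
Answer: 881/2 ≈ 440.50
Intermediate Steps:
D(u, L) = (-36 + u)/(2*L) (D(u, L) = (-36 + u)/((2*L)) = (-36 + u)*(1/(2*L)) = (-36 + u)/(2*L))
-21*(-21) - D(3*(1 + 6), -15) = -21*(-21) - (-36 + 3*(1 + 6))/(2*(-15)) = 441 - (-1)*(-36 + 3*7)/(2*15) = 441 - (-1)*(-36 + 21)/(2*15) = 441 - (-1)*(-15)/(2*15) = 441 - 1*½ = 441 - ½ = 881/2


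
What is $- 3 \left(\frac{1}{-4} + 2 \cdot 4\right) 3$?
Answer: $- \frac{279}{4} \approx -69.75$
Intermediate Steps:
$- 3 \left(\frac{1}{-4} + 2 \cdot 4\right) 3 = - 3 \left(- \frac{1}{4} + 8\right) 3 = \left(-3\right) \frac{31}{4} \cdot 3 = \left(- \frac{93}{4}\right) 3 = - \frac{279}{4}$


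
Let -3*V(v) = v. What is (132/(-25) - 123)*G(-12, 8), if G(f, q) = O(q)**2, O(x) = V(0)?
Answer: 0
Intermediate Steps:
V(v) = -v/3
O(x) = 0 (O(x) = -1/3*0 = 0)
G(f, q) = 0 (G(f, q) = 0**2 = 0)
(132/(-25) - 123)*G(-12, 8) = (132/(-25) - 123)*0 = (132*(-1/25) - 123)*0 = (-132/25 - 123)*0 = -3207/25*0 = 0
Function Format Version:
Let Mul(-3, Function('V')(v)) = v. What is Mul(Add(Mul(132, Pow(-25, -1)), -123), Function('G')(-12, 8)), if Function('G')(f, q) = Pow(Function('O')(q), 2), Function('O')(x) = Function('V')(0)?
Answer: 0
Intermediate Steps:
Function('V')(v) = Mul(Rational(-1, 3), v)
Function('O')(x) = 0 (Function('O')(x) = Mul(Rational(-1, 3), 0) = 0)
Function('G')(f, q) = 0 (Function('G')(f, q) = Pow(0, 2) = 0)
Mul(Add(Mul(132, Pow(-25, -1)), -123), Function('G')(-12, 8)) = Mul(Add(Mul(132, Pow(-25, -1)), -123), 0) = Mul(Add(Mul(132, Rational(-1, 25)), -123), 0) = Mul(Add(Rational(-132, 25), -123), 0) = Mul(Rational(-3207, 25), 0) = 0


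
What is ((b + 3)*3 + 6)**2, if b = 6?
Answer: 1089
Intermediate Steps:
((b + 3)*3 + 6)**2 = ((6 + 3)*3 + 6)**2 = (9*3 + 6)**2 = (27 + 6)**2 = 33**2 = 1089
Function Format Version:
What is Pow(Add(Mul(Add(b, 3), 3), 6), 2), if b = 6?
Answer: 1089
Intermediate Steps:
Pow(Add(Mul(Add(b, 3), 3), 6), 2) = Pow(Add(Mul(Add(6, 3), 3), 6), 2) = Pow(Add(Mul(9, 3), 6), 2) = Pow(Add(27, 6), 2) = Pow(33, 2) = 1089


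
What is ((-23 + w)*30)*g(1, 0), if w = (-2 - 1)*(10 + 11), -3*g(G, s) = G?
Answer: 860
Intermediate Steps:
g(G, s) = -G/3
w = -63 (w = -3*21 = -63)
((-23 + w)*30)*g(1, 0) = ((-23 - 63)*30)*(-1/3*1) = -86*30*(-1/3) = -2580*(-1/3) = 860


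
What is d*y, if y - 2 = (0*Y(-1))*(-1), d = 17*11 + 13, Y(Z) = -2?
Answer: 400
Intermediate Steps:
d = 200 (d = 187 + 13 = 200)
y = 2 (y = 2 + (0*(-2))*(-1) = 2 + 0*(-1) = 2 + 0 = 2)
d*y = 200*2 = 400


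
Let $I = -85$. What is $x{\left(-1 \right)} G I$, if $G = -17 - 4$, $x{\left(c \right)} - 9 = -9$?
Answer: $0$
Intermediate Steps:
$x{\left(c \right)} = 0$ ($x{\left(c \right)} = 9 - 9 = 0$)
$G = -21$
$x{\left(-1 \right)} G I = 0 \left(-21\right) \left(-85\right) = 0 \left(-85\right) = 0$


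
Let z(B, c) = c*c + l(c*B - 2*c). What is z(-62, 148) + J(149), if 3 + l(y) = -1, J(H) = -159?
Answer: 21741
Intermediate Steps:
l(y) = -4 (l(y) = -3 - 1 = -4)
z(B, c) = -4 + c² (z(B, c) = c*c - 4 = c² - 4 = -4 + c²)
z(-62, 148) + J(149) = (-4 + 148²) - 159 = (-4 + 21904) - 159 = 21900 - 159 = 21741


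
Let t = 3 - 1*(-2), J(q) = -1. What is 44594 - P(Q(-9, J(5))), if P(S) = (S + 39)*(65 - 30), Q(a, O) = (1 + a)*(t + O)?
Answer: 44349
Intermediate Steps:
t = 5 (t = 3 + 2 = 5)
Q(a, O) = (1 + a)*(5 + O)
P(S) = 1365 + 35*S (P(S) = (39 + S)*35 = 1365 + 35*S)
44594 - P(Q(-9, J(5))) = 44594 - (1365 + 35*(5 - 1 + 5*(-9) - 1*(-9))) = 44594 - (1365 + 35*(5 - 1 - 45 + 9)) = 44594 - (1365 + 35*(-32)) = 44594 - (1365 - 1120) = 44594 - 1*245 = 44594 - 245 = 44349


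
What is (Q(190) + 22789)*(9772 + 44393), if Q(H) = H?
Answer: 1244657535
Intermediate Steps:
(Q(190) + 22789)*(9772 + 44393) = (190 + 22789)*(9772 + 44393) = 22979*54165 = 1244657535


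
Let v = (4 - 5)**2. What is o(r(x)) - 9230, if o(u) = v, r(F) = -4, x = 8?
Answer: -9229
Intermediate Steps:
v = 1 (v = (-1)**2 = 1)
o(u) = 1
o(r(x)) - 9230 = 1 - 9230 = -9229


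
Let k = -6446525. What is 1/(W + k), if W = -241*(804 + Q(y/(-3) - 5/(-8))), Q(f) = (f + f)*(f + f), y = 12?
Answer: -16/106420313 ≈ -1.5035e-7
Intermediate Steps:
Q(f) = 4*f**2 (Q(f) = (2*f)*(2*f) = 4*f**2)
W = -3275913/16 (W = -241*(804 + 4*(12/(-3) - 5/(-8))**2) = -241*(804 + 4*(12*(-1/3) - 5*(-1/8))**2) = -241*(804 + 4*(-4 + 5/8)**2) = -241*(804 + 4*(-27/8)**2) = -241*(804 + 4*(729/64)) = -241*(804 + 729/16) = -241*13593/16 = -3275913/16 ≈ -2.0474e+5)
1/(W + k) = 1/(-3275913/16 - 6446525) = 1/(-106420313/16) = -16/106420313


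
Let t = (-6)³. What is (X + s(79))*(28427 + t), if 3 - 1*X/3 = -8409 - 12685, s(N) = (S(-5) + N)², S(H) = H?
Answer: 1939985837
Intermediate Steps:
t = -216
s(N) = (-5 + N)²
X = 63291 (X = 9 - 3*(-8409 - 12685) = 9 - 3*(-21094) = 9 + 63282 = 63291)
(X + s(79))*(28427 + t) = (63291 + (-5 + 79)²)*(28427 - 216) = (63291 + 74²)*28211 = (63291 + 5476)*28211 = 68767*28211 = 1939985837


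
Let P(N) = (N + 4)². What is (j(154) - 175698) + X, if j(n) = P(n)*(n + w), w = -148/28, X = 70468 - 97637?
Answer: 24567455/7 ≈ 3.5096e+6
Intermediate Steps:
X = -27169
P(N) = (4 + N)²
w = -37/7 (w = -148*1/28 = -37/7 ≈ -5.2857)
j(n) = (4 + n)²*(-37/7 + n) (j(n) = (4 + n)²*(n - 37/7) = (4 + n)²*(-37/7 + n))
(j(154) - 175698) + X = ((4 + 154)²*(-37/7 + 154) - 175698) - 27169 = (158²*(1041/7) - 175698) - 27169 = (24964*(1041/7) - 175698) - 27169 = (25987524/7 - 175698) - 27169 = 24757638/7 - 27169 = 24567455/7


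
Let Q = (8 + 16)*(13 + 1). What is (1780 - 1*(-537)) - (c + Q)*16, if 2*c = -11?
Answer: -2971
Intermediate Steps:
c = -11/2 (c = (1/2)*(-11) = -11/2 ≈ -5.5000)
Q = 336 (Q = 24*14 = 336)
(1780 - 1*(-537)) - (c + Q)*16 = (1780 - 1*(-537)) - (-11/2 + 336)*16 = (1780 + 537) - 661*16/2 = 2317 - 1*5288 = 2317 - 5288 = -2971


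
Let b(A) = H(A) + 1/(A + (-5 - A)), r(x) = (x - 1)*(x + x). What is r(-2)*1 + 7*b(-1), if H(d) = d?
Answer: 18/5 ≈ 3.6000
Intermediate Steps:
r(x) = 2*x*(-1 + x) (r(x) = (-1 + x)*(2*x) = 2*x*(-1 + x))
b(A) = -⅕ + A (b(A) = A + 1/(A + (-5 - A)) = A + 1/(-5) = A - ⅕ = -⅕ + A)
r(-2)*1 + 7*b(-1) = (2*(-2)*(-1 - 2))*1 + 7*(-⅕ - 1) = (2*(-2)*(-3))*1 + 7*(-6/5) = 12*1 - 42/5 = 12 - 42/5 = 18/5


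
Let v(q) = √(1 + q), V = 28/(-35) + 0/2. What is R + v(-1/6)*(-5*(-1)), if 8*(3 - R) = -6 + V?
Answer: 77/20 + 5*√30/6 ≈ 8.4144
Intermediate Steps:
V = -⅘ (V = 28*(-1/35) + 0*(½) = -⅘ + 0 = -⅘ ≈ -0.80000)
R = 77/20 (R = 3 - (-6 - ⅘)/8 = 3 - ⅛*(-34/5) = 3 + 17/20 = 77/20 ≈ 3.8500)
R + v(-1/6)*(-5*(-1)) = 77/20 + √(1 - 1/6)*(-5*(-1)) = 77/20 + √(1 - 1*⅙)*5 = 77/20 + √(1 - ⅙)*5 = 77/20 + √(⅚)*5 = 77/20 + (√30/6)*5 = 77/20 + 5*√30/6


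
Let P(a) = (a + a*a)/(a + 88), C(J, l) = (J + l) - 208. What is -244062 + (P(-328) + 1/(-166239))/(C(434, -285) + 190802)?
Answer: -77389438684659841/317089255770 ≈ -2.4406e+5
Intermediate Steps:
C(J, l) = -208 + J + l
P(a) = (a + a²)/(88 + a)
-244062 + (P(-328) + 1/(-166239))/(C(434, -285) + 190802) = -244062 + (-328*(1 - 328)/(88 - 328) + 1/(-166239))/((-208 + 434 - 285) + 190802) = -244062 + (-328*(-327)/(-240) - 1/166239)/(-59 + 190802) = -244062 + (-328*(-1/240)*(-327) - 1/166239)/190743 = -244062 + (-4469/10 - 1/166239)*(1/190743) = -244062 - 742922101/1662390*1/190743 = -244062 - 742922101/317089255770 = -77389438684659841/317089255770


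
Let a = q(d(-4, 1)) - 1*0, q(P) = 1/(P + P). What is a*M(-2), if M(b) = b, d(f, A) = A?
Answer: -1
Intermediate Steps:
q(P) = 1/(2*P)
a = 1/2 (a = (1/2)/1 - 1*0 = (1/2)*1 + 0 = 1/2 + 0 = 1/2 ≈ 0.50000)
a*M(-2) = (1/2)*(-2) = -1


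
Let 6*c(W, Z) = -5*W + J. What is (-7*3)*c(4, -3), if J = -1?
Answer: 147/2 ≈ 73.500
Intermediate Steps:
c(W, Z) = -⅙ - 5*W/6 (c(W, Z) = (-5*W - 1)/6 = (-1 - 5*W)/6 = -⅙ - 5*W/6)
(-7*3)*c(4, -3) = (-7*3)*(-⅙ - ⅚*4) = -21*(-⅙ - 10/3) = -21*(-7/2) = 147/2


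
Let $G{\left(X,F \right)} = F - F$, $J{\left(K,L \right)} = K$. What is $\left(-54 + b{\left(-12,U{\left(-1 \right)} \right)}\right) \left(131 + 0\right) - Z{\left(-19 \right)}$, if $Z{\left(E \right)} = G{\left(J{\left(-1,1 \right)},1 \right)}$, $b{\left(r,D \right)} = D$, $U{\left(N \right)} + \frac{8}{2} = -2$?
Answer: $-7860$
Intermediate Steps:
$U{\left(N \right)} = -6$ ($U{\left(N \right)} = -4 - 2 = -6$)
$G{\left(X,F \right)} = 0$
$Z{\left(E \right)} = 0$
$\left(-54 + b{\left(-12,U{\left(-1 \right)} \right)}\right) \left(131 + 0\right) - Z{\left(-19 \right)} = \left(-54 - 6\right) \left(131 + 0\right) - 0 = \left(-60\right) 131 + 0 = -7860 + 0 = -7860$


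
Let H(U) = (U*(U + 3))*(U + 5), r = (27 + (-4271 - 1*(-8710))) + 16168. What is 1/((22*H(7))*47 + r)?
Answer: 1/889194 ≈ 1.1246e-6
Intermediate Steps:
r = 20634 (r = (27 + (-4271 + 8710)) + 16168 = (27 + 4439) + 16168 = 4466 + 16168 = 20634)
H(U) = U*(3 + U)*(5 + U) (H(U) = (U*(3 + U))*(5 + U) = U*(3 + U)*(5 + U))
1/((22*H(7))*47 + r) = 1/((22*(7*(15 + 7² + 8*7)))*47 + 20634) = 1/((22*(7*(15 + 49 + 56)))*47 + 20634) = 1/((22*(7*120))*47 + 20634) = 1/((22*840)*47 + 20634) = 1/(18480*47 + 20634) = 1/(868560 + 20634) = 1/889194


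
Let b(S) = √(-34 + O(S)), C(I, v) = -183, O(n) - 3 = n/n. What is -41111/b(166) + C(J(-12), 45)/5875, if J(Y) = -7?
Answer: -183/5875 + 41111*I*√30/30 ≈ -0.031149 + 7505.8*I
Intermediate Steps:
O(n) = 4 (O(n) = 3 + n/n = 3 + 1 = 4)
b(S) = I*√30 (b(S) = √(-34 + 4) = √(-30) = I*√30)
-41111/b(166) + C(J(-12), 45)/5875 = -41111*(-I*√30/30) - 183/5875 = -(-41111)*I*√30/30 - 183*1/5875 = 41111*I*√30/30 - 183/5875 = -183/5875 + 41111*I*√30/30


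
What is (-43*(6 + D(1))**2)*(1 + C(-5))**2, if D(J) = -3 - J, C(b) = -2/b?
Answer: -8428/25 ≈ -337.12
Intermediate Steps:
(-43*(6 + D(1))**2)*(1 + C(-5))**2 = (-43*(6 + (-3 - 1*1))**2)*(1 - 2/(-5))**2 = (-43*(6 + (-3 - 1))**2)*(1 - 2*(-1/5))**2 = (-43*(6 - 4)**2)*(1 + 2/5)**2 = (-43*2**2)*(7/5)**2 = -43*4*(49/25) = -172*49/25 = -8428/25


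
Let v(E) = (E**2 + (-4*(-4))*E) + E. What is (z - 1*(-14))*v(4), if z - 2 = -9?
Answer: 588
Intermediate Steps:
v(E) = E**2 + 17*E (v(E) = (E**2 + 16*E) + E = E**2 + 17*E)
z = -7 (z = 2 - 9 = -7)
(z - 1*(-14))*v(4) = (-7 - 1*(-14))*(4*(17 + 4)) = (-7 + 14)*(4*21) = 7*84 = 588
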